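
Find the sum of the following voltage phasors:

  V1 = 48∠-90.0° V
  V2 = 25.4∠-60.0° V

Step 1 — Convert each phasor to rectangular form:
  V1 = 48·(cos(-90.0°) + j·sin(-90.0°)) = 0 - j48 V
  V2 = 25.4·(cos(-60.0°) + j·sin(-60.0°)) = 12.7 - j22 V
Step 2 — Sum components: V_total = 12.7 - j70 V.
Step 3 — Convert to polar: |V_total| = 71.14 V, ∠V_total = -79.7°.

V_total = 71.14∠-79.7° V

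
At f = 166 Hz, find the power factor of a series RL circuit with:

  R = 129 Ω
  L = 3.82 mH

Step 1 — Angular frequency: ω = 2π·f = 2π·166 = 1043 rad/s.
Step 2 — Component impedances:
  R: Z = R = 129 Ω
  L: Z = jωL = j·1043·0.00382 = 0 + j3.984 Ω
Step 3 — Series combination: Z_total = R + L = 129 + j3.984 Ω = 129.1∠1.8° Ω.
Step 4 — Power factor: PF = cos(φ) = Re(Z)/|Z| = 129/129.06 = 0.9995.
Step 5 — Type: Im(Z) = 3.984 ⇒ lagging (phase φ = 1.8°).

PF = 0.9995 (lagging, φ = 1.8°)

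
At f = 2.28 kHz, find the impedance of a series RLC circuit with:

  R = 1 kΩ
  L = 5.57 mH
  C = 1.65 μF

Step 1 — Angular frequency: ω = 2π·f = 2π·2280 = 1.433e+04 rad/s.
Step 2 — Component impedances:
  R: Z = R = 1000 Ω
  L: Z = jωL = j·1.433e+04·0.00557 = 0 + j79.79 Ω
  C: Z = 1/(jωC) = -j/(ω·C) = 0 - j42.31 Ω
Step 3 — Series combination: Z_total = R + L + C = 1000 + j37.49 Ω = 1001∠2.1° Ω.

Z = 1000 + j37.49 Ω = 1001∠2.1° Ω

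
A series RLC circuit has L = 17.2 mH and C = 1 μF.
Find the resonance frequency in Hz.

Step 1 — Resonance condition Im(Z)=0 gives ω₀ = 1/√(LC).
Step 2 — ω₀ = 1/√(0.0172·1e-06) = 7625 rad/s.
Step 3 — f₀ = ω₀/(2π) = 1214 Hz.

f₀ = 1214 Hz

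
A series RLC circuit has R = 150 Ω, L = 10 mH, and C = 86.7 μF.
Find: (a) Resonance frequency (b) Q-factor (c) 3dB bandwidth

Step 1 — Resonance: ω₀ = 1/√(LC) = 1/√(0.01·8.67e-05) = 1074 rad/s.
Step 2 — f₀ = ω₀/(2π) = 170.9 Hz.
Step 3 — Series Q: Q = ω₀L/R = 1074·0.01/150 = 0.0716.
Step 4 — Bandwidth: Δω = ω₀/Q = 1.5e+04 rad/s; BW = Δω/(2π) = 2387 Hz.

(a) f₀ = 170.9 Hz  (b) Q = 0.0716  (c) BW = 2387 Hz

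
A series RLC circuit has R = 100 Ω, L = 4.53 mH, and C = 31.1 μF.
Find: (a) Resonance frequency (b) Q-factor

Step 1 — Resonance condition Im(Z)=0 gives ω₀ = 1/√(LC).
Step 2 — ω₀ = 1/√(0.00453·3.11e-05) = 2664 rad/s.
Step 3 — f₀ = ω₀/(2π) = 424 Hz.
Step 4 — Series Q: Q = ω₀L/R = 2664·0.00453/100 = 0.1207.

(a) f₀ = 424 Hz  (b) Q = 0.1207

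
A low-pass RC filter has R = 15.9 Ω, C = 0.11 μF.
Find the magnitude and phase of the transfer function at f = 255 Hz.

Step 1 — Angular frequency: ω = 2π·255 = 1602 rad/s.
Step 2 — Transfer function: H(jω) = 1/(1 + jωRC).
Step 3 — Denominator: 1 + jωRC = 1 + j·1602·15.9·1.1e-07 = 1 + j0.002802.
Step 4 — H = 1 - j0.002802.
Step 5 — Magnitude: |H| = 1 (-0.0 dB); phase: φ = -0.2°.

|H| = 1 (-0.0 dB), φ = -0.2°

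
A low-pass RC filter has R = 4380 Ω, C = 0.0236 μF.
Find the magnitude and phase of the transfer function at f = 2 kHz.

Step 1 — Angular frequency: ω = 2π·2000 = 1.257e+04 rad/s.
Step 2 — Transfer function: H(jω) = 1/(1 + jωRC).
Step 3 — Denominator: 1 + jωRC = 1 + j·1.257e+04·4380·2.36e-08 = 1 + j1.299.
Step 4 — H = 0.3721 - j0.4834.
Step 5 — Magnitude: |H| = 0.61 (-4.3 dB); phase: φ = -52.4°.

|H| = 0.61 (-4.3 dB), φ = -52.4°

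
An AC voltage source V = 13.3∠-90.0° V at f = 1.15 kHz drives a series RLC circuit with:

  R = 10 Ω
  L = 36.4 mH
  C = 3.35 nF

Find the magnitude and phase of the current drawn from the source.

Step 1 — Angular frequency: ω = 2π·f = 2π·1150 = 7226 rad/s.
Step 2 — Component impedances:
  R: Z = R = 10 Ω
  L: Z = jωL = j·7226·0.0364 = 0 + j263 Ω
  C: Z = 1/(jωC) = -j/(ω·C) = 0 - j4.131e+04 Ω
Step 3 — Series combination: Z_total = R + L + C = 10 - j4.105e+04 Ω = 4.105e+04∠-90.0° Ω.
Step 4 — Source phasor: V = 13.3∠-90.0° V = 0 - j13.3 V.
Step 5 — Ohm's law: I = V / Z_total = (0 - j13.3) / (10 - j4.105e+04) = 0.000324 - j7.893e-08 A.
Step 6 — Convert to polar: |I| = 0.000324 A, ∠I = -0.0°.

I = 0.000324∠-0.0° A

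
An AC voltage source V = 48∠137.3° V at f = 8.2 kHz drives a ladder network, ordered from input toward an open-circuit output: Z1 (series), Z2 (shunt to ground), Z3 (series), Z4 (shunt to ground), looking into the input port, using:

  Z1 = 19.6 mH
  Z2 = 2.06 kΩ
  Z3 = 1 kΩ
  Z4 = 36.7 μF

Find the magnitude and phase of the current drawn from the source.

Step 1 — Angular frequency: ω = 2π·f = 2π·8200 = 5.152e+04 rad/s.
Step 2 — Component impedances:
  Z1: Z = jωL = j·5.152e+04·0.0196 = 0 + j1010 Ω
  Z2: Z = R = 2060 Ω
  Z3: Z = R = 1000 Ω
  Z4: Z = 1/(jωC) = -j/(ω·C) = 0 - j0.5289 Ω
Step 3 — Ladder network (open output): work backward from the far end, alternating series and parallel combinations. Z_in = 673.2 + j1010 Ω = 1213∠56.3° Ω.
Step 4 — Source phasor: V = 48∠137.3° V = -35.28 + j32.55 V.
Step 5 — Ohm's law: I = V / Z_total = (-35.28 + j32.55) / (673.2 + j1010) = 0.006191 + j0.03907 A.
Step 6 — Convert to polar: |I| = 0.03956 A, ∠I = 81.0°.

I = 0.03956∠81.0° A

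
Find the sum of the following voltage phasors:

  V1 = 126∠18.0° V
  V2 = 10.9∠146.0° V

Step 1 — Convert each phasor to rectangular form:
  V1 = 126·(cos(18.0°) + j·sin(18.0°)) = 119.8 + j38.94 V
  V2 = 10.9·(cos(146.0°) + j·sin(146.0°)) = -9.037 + j6.095 V
Step 2 — Sum components: V_total = 110.8 + j45.03 V.
Step 3 — Convert to polar: |V_total| = 119.6 V, ∠V_total = 22.1°.

V_total = 119.6∠22.1° V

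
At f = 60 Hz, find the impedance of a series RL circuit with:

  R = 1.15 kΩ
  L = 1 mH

Step 1 — Angular frequency: ω = 2π·f = 2π·60 = 377 rad/s.
Step 2 — Component impedances:
  R: Z = R = 1150 Ω
  L: Z = jωL = j·377·0.001 = 0 + j0.377 Ω
Step 3 — Series combination: Z_total = R + L = 1150 + j0.377 Ω = 1150∠0.0° Ω.

Z = 1150 + j0.377 Ω = 1150∠0.0° Ω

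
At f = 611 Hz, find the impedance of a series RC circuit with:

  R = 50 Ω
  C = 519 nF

Step 1 — Angular frequency: ω = 2π·f = 2π·611 = 3839 rad/s.
Step 2 — Component impedances:
  R: Z = R = 50 Ω
  C: Z = 1/(jωC) = -j/(ω·C) = 0 - j501.9 Ω
Step 3 — Series combination: Z_total = R + C = 50 - j501.9 Ω = 504.4∠-84.3° Ω.

Z = 50 - j501.9 Ω = 504.4∠-84.3° Ω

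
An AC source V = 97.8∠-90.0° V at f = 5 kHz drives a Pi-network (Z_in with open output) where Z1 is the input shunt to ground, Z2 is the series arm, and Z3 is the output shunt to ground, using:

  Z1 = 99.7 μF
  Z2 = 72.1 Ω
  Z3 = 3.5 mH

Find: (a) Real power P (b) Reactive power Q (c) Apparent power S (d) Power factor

Step 1 — Angular frequency: ω = 2π·f = 2π·5000 = 3.142e+04 rad/s.
Step 2 — Component impedances:
  Z1: Z = 1/(jωC) = -j/(ω·C) = 0 - j0.3193 Ω
  Z2: Z = R = 72.1 Ω
  Z3: Z = jωL = j·3.142e+04·0.0035 = 0 + j110 Ω
Step 3 — With open output, the series arm Z2 and the output shunt Z3 appear in series to ground: Z2 + Z3 = 72.1 + j110 Ω.
Step 4 — Parallel with input shunt Z1: Z_in = Z1 || (Z2 + Z3) = 0.0004268 - j0.3199 Ω = 0.3199∠-89.9° Ω.
Step 5 — Source phasor: V = 97.8∠-90.0° V = 0 - j97.8 V.
Step 6 — Current: I = V / Z = 305.7 - j0.4079 A = 305.7∠-0.1° A.
Step 7 — Complex power: S = V·I* = 39.89 - j2.99e+04 VA.
Step 8 — Real power: P = Re(S) = 39.89 W.
Step 9 — Reactive power: Q = Im(S) = -2.99e+04 VAR.
Step 10 — Apparent power: |S| = 2.99e+04 VA.
Step 11 — Power factor: PF = P/|S| = 0.001334 (leading).

(a) P = 39.89 W  (b) Q = -2.99e+04 VAR  (c) S = 2.99e+04 VA  (d) PF = 0.001334 (leading)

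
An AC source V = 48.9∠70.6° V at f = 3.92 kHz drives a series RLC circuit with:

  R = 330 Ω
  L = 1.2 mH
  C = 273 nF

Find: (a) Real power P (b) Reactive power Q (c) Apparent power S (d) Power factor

Step 1 — Angular frequency: ω = 2π·f = 2π·3920 = 2.463e+04 rad/s.
Step 2 — Component impedances:
  R: Z = R = 330 Ω
  L: Z = jωL = j·2.463e+04·0.0012 = 0 + j29.56 Ω
  C: Z = 1/(jωC) = -j/(ω·C) = 0 - j148.7 Ω
Step 3 — Series combination: Z_total = R + L + C = 330 - j119.2 Ω = 350.9∠-19.9° Ω.
Step 4 — Source phasor: V = 48.9∠70.6° V = 16.24 + j46.12 V.
Step 5 — Current: I = V / Z = -0.001107 + j0.1394 A = 0.1394∠90.5° A.
Step 6 — Complex power: S = V·I* = 6.41 - j2.315 VA.
Step 7 — Real power: P = Re(S) = 6.41 W.
Step 8 — Reactive power: Q = Im(S) = -2.315 VAR.
Step 9 — Apparent power: |S| = 6.815 VA.
Step 10 — Power factor: PF = P/|S| = 0.9406 (leading).

(a) P = 6.41 W  (b) Q = -2.315 VAR  (c) S = 6.815 VA  (d) PF = 0.9406 (leading)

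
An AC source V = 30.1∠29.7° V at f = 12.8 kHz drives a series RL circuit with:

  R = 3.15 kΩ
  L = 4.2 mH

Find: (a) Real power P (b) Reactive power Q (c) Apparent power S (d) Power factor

Step 1 — Angular frequency: ω = 2π·f = 2π·1.28e+04 = 8.042e+04 rad/s.
Step 2 — Component impedances:
  R: Z = R = 3150 Ω
  L: Z = jωL = j·8.042e+04·0.0042 = 0 + j337.8 Ω
Step 3 — Series combination: Z_total = R + L = 3150 + j337.8 Ω = 3168∠6.1° Ω.
Step 4 — Source phasor: V = 30.1∠29.7° V = 26.15 + j14.91 V.
Step 5 — Current: I = V / Z = 0.008708 + j0.003801 A = 0.009501∠23.6° A.
Step 6 — Complex power: S = V·I* = 0.2844 + j0.03049 VA.
Step 7 — Real power: P = Re(S) = 0.2844 W.
Step 8 — Reactive power: Q = Im(S) = 0.03049 VAR.
Step 9 — Apparent power: |S| = 0.286 VA.
Step 10 — Power factor: PF = P/|S| = 0.9943 (lagging).

(a) P = 0.2844 W  (b) Q = 0.03049 VAR  (c) S = 0.286 VA  (d) PF = 0.9943 (lagging)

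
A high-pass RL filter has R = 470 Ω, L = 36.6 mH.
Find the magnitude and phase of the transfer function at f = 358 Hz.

Step 1 — Angular frequency: ω = 2π·358 = 2249 rad/s.
Step 2 — Transfer function: H(jω) = jωL/(R + jωL).
Step 3 — Numerator jωL = j·82.33; denominator R + jωL = 470 + j82.33.
Step 4 — H = 0.02977 + j0.17.
Step 5 — Magnitude: |H| = 0.1725 (-15.3 dB); phase: φ = 80.1°.

|H| = 0.1725 (-15.3 dB), φ = 80.1°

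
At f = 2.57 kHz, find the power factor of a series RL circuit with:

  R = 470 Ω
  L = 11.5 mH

Step 1 — Angular frequency: ω = 2π·f = 2π·2570 = 1.615e+04 rad/s.
Step 2 — Component impedances:
  R: Z = R = 470 Ω
  L: Z = jωL = j·1.615e+04·0.0115 = 0 + j185.7 Ω
Step 3 — Series combination: Z_total = R + L = 470 + j185.7 Ω = 505.4∠21.6° Ω.
Step 4 — Power factor: PF = cos(φ) = Re(Z)/|Z| = 470/505.4 = 0.93.
Step 5 — Type: Im(Z) = 185.7 ⇒ lagging (phase φ = 21.6°).

PF = 0.93 (lagging, φ = 21.6°)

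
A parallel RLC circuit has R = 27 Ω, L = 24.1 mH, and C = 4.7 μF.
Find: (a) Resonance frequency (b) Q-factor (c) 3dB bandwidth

Step 1 — Resonance: ω₀ = 1/√(LC) = 1/√(0.0241·4.7e-06) = 2971 rad/s.
Step 2 — f₀ = ω₀/(2π) = 472.9 Hz.
Step 3 — Parallel Q: Q = R/(ω₀L) = 27/(2971·0.0241) = 0.3771.
Step 4 — Bandwidth: Δω = ω₀/Q = 7880 rad/s; BW = Δω/(2π) = 1254 Hz.

(a) f₀ = 472.9 Hz  (b) Q = 0.3771  (c) BW = 1254 Hz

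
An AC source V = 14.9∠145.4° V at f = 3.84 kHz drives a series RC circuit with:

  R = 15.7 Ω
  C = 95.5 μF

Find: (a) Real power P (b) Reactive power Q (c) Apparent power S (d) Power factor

Step 1 — Angular frequency: ω = 2π·f = 2π·3840 = 2.413e+04 rad/s.
Step 2 — Component impedances:
  R: Z = R = 15.7 Ω
  C: Z = 1/(jωC) = -j/(ω·C) = 0 - j0.434 Ω
Step 3 — Series combination: Z_total = R + C = 15.7 - j0.434 Ω = 15.71∠-1.6° Ω.
Step 4 — Source phasor: V = 14.9∠145.4° V = -12.26 + j8.461 V.
Step 5 — Current: I = V / Z = -0.7955 + j0.5169 A = 0.9487∠147.0° A.
Step 6 — Complex power: S = V·I* = 14.13 - j0.3906 VA.
Step 7 — Real power: P = Re(S) = 14.13 W.
Step 8 — Reactive power: Q = Im(S) = -0.3906 VAR.
Step 9 — Apparent power: |S| = 14.14 VA.
Step 10 — Power factor: PF = P/|S| = 0.9996 (leading).

(a) P = 14.13 W  (b) Q = -0.3906 VAR  (c) S = 14.14 VA  (d) PF = 0.9996 (leading)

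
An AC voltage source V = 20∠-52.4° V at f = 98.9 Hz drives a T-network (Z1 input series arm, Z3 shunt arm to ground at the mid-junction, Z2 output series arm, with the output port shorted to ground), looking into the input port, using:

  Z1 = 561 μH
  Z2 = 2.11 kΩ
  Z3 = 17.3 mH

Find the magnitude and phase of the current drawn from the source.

Step 1 — Angular frequency: ω = 2π·f = 2π·98.9 = 621.4 rad/s.
Step 2 — Component impedances:
  Z1: Z = jωL = j·621.4·0.000561 = 0 + j0.3486 Ω
  Z2: Z = R = 2110 Ω
  Z3: Z = jωL = j·621.4·0.0173 = 0 + j10.75 Ω
Step 3 — With the output port shorted to ground, the output series arm Z2 runs from the junction to ground; the shunt arm Z3 also runs from the junction to ground. They appear in parallel: Z3 || Z2 = 0.05477 + j10.75 Ω.
Step 4 — Series with input arm Z1: Z_in = Z1 + (Z3 || Z2) = 0.05477 + j11.1 Ω = 11.1∠89.7° Ω.
Step 5 — Source phasor: V = 20∠-52.4° V = 12.2 - j15.85 V.
Step 6 — Ohm's law: I = V / Z_total = (12.2 - j15.85) / (0.05477 + j11.1) = -1.422 - j1.107 A.
Step 7 — Convert to polar: |I| = 1.802 A, ∠I = -142.1°.

I = 1.802∠-142.1° A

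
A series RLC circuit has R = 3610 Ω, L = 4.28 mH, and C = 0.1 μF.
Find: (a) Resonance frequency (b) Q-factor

Step 1 — Resonance condition Im(Z)=0 gives ω₀ = 1/√(LC).
Step 2 — ω₀ = 1/√(0.00428·1e-07) = 4.834e+04 rad/s.
Step 3 — f₀ = ω₀/(2π) = 7693 Hz.
Step 4 — Series Q: Q = ω₀L/R = 4.834e+04·0.00428/3610 = 0.05731.

(a) f₀ = 7693 Hz  (b) Q = 0.05731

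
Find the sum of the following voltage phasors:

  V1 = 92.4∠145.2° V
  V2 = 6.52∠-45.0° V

Step 1 — Convert each phasor to rectangular form:
  V1 = 92.4·(cos(145.2°) + j·sin(145.2°)) = -75.87 + j52.73 V
  V2 = 6.52·(cos(-45.0°) + j·sin(-45.0°)) = 4.61 - j4.61 V
Step 2 — Sum components: V_total = -71.26 + j48.12 V.
Step 3 — Convert to polar: |V_total| = 85.99 V, ∠V_total = 146.0°.

V_total = 85.99∠146.0° V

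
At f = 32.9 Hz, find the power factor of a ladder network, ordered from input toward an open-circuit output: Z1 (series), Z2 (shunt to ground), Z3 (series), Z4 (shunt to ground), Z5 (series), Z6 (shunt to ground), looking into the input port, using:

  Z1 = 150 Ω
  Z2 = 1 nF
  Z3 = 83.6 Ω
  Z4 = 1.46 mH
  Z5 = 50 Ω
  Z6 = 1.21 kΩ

Step 1 — Angular frequency: ω = 2π·f = 2π·32.9 = 206.7 rad/s.
Step 2 — Component impedances:
  Z1: Z = R = 150 Ω
  Z2: Z = 1/(jωC) = -j/(ω·C) = 0 - j4.838e+06 Ω
  Z3: Z = R = 83.6 Ω
  Z4: Z = jωL = j·206.7·0.00146 = 0 + j0.3018 Ω
  Z5: Z = R = 50 Ω
  Z6: Z = R = 1210 Ω
Step 3 — Ladder network (open output): work backward from the far end, alternating series and parallel combinations. Z_in = 233.6 + j0.3004 Ω = 233.6∠0.1° Ω.
Step 4 — Power factor: PF = cos(φ) = Re(Z)/|Z| = 233.6/233.6 = 1.
Step 5 — Type: Im(Z) = 0.3004 ⇒ lagging (phase φ = 0.1°).

PF = 1 (lagging, φ = 0.1°)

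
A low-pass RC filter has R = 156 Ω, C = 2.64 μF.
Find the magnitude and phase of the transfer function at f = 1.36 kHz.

Step 1 — Angular frequency: ω = 2π·1360 = 8545 rad/s.
Step 2 — Transfer function: H(jω) = 1/(1 + jωRC).
Step 3 — Denominator: 1 + jωRC = 1 + j·8545·156·2.64e-06 = 1 + j3.519.
Step 4 — H = 0.07471 - j0.2629.
Step 5 — Magnitude: |H| = 0.2733 (-11.3 dB); phase: φ = -74.1°.

|H| = 0.2733 (-11.3 dB), φ = -74.1°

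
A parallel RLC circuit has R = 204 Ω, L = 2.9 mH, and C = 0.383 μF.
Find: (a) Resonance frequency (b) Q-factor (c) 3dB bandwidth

Step 1 — Resonance: ω₀ = 1/√(LC) = 1/√(0.0029·3.83e-07) = 3.001e+04 rad/s.
Step 2 — f₀ = ω₀/(2π) = 4776 Hz.
Step 3 — Parallel Q: Q = R/(ω₀L) = 204/(3.001e+04·0.0029) = 2.344.
Step 4 — Bandwidth: Δω = ω₀/Q = 1.28e+04 rad/s; BW = Δω/(2π) = 2037 Hz.

(a) f₀ = 4776 Hz  (b) Q = 2.344  (c) BW = 2037 Hz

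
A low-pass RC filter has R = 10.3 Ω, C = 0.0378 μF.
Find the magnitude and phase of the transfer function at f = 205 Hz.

Step 1 — Angular frequency: ω = 2π·205 = 1288 rad/s.
Step 2 — Transfer function: H(jω) = 1/(1 + jωRC).
Step 3 — Denominator: 1 + jωRC = 1 + j·1288·10.3·3.78e-08 = 1 + j0.0005015.
Step 4 — H = 1 - j0.0005015.
Step 5 — Magnitude: |H| = 1 (-0.0 dB); phase: φ = -0.0°.

|H| = 1 (-0.0 dB), φ = -0.0°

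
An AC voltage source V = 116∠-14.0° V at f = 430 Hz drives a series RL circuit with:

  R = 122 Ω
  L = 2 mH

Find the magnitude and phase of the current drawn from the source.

Step 1 — Angular frequency: ω = 2π·f = 2π·430 = 2702 rad/s.
Step 2 — Component impedances:
  R: Z = R = 122 Ω
  L: Z = jωL = j·2702·0.002 = 0 + j5.404 Ω
Step 3 — Series combination: Z_total = R + L = 122 + j5.404 Ω = 122.1∠2.5° Ω.
Step 4 — Source phasor: V = 116∠-14.0° V = 112.6 - j28.06 V.
Step 5 — Ohm's law: I = V / Z_total = (112.6 - j28.06) / (122 + j5.404) = 0.9106 - j0.2704 A.
Step 6 — Convert to polar: |I| = 0.9499 A, ∠I = -16.5°.

I = 0.9499∠-16.5° A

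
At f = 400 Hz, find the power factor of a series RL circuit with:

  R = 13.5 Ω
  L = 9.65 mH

Step 1 — Angular frequency: ω = 2π·f = 2π·400 = 2513 rad/s.
Step 2 — Component impedances:
  R: Z = R = 13.5 Ω
  L: Z = jωL = j·2513·0.00965 = 0 + j24.25 Ω
Step 3 — Series combination: Z_total = R + L = 13.5 + j24.25 Ω = 27.76∠60.9° Ω.
Step 4 — Power factor: PF = cos(φ) = Re(Z)/|Z| = 13.5/27.757 = 0.4864.
Step 5 — Type: Im(Z) = 24.25 ⇒ lagging (phase φ = 60.9°).

PF = 0.4864 (lagging, φ = 60.9°)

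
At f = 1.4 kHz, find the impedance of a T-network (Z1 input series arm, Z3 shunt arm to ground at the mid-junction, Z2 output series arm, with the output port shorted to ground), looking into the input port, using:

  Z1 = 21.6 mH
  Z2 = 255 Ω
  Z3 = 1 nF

Step 1 — Angular frequency: ω = 2π·f = 2π·1400 = 8796 rad/s.
Step 2 — Component impedances:
  Z1: Z = jωL = j·8796·0.0216 = 0 + j190 Ω
  Z2: Z = R = 255 Ω
  Z3: Z = 1/(jωC) = -j/(ω·C) = 0 - j1.137e+05 Ω
Step 3 — With the output port shorted to ground, the output series arm Z2 runs from the junction to ground; the shunt arm Z3 also runs from the junction to ground. They appear in parallel: Z3 || Z2 = 255 - j0.572 Ω.
Step 4 — Series with input arm Z1: Z_in = Z1 + (Z3 || Z2) = 255 + j189.4 Ω = 317.7∠36.6° Ω.

Z = 255 + j189.4 Ω = 317.7∠36.6° Ω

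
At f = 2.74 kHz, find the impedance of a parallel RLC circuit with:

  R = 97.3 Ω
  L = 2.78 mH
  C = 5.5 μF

Step 1 — Angular frequency: ω = 2π·f = 2π·2740 = 1.722e+04 rad/s.
Step 2 — Component impedances:
  R: Z = R = 97.3 Ω
  L: Z = jωL = j·1.722e+04·0.00278 = 0 + j47.86 Ω
  C: Z = 1/(jωC) = -j/(ω·C) = 0 - j10.56 Ω
Step 3 — Parallel combination: 1/Z_total = 1/R + 1/L + 1/C; Z_total = 1.851 - j13.29 Ω = 13.42∠-82.1° Ω.

Z = 1.851 - j13.29 Ω = 13.42∠-82.1° Ω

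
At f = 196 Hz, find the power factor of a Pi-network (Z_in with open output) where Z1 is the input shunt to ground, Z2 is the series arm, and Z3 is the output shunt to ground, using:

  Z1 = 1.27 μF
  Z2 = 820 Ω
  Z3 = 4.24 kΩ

Step 1 — Angular frequency: ω = 2π·f = 2π·196 = 1232 rad/s.
Step 2 — Component impedances:
  Z1: Z = 1/(jωC) = -j/(ω·C) = 0 - j639.4 Ω
  Z2: Z = R = 820 Ω
  Z3: Z = R = 4240 Ω
Step 3 — With open output, the series arm Z2 and the output shunt Z3 appear in series to ground: Z2 + Z3 = 5060 Ω.
Step 4 — Parallel with input shunt Z1: Z_in = Z1 || (Z2 + Z3) = 79.52 - j629.3 Ω = 634.3∠-82.8° Ω.
Step 5 — Power factor: PF = cos(φ) = Re(Z)/|Z| = 79.52/634.3 = 0.1254.
Step 6 — Type: Im(Z) = -629.3 ⇒ leading (phase φ = -82.8°).

PF = 0.1254 (leading, φ = -82.8°)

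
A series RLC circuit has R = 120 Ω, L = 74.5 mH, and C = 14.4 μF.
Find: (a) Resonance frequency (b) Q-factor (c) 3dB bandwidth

Step 1 — Resonance: ω₀ = 1/√(LC) = 1/√(0.0745·1.44e-05) = 965.5 rad/s.
Step 2 — f₀ = ω₀/(2π) = 153.7 Hz.
Step 3 — Series Q: Q = ω₀L/R = 965.5·0.0745/120 = 0.5994.
Step 4 — Bandwidth: Δω = ω₀/Q = 1611 rad/s; BW = Δω/(2π) = 256.4 Hz.

(a) f₀ = 153.7 Hz  (b) Q = 0.5994  (c) BW = 256.4 Hz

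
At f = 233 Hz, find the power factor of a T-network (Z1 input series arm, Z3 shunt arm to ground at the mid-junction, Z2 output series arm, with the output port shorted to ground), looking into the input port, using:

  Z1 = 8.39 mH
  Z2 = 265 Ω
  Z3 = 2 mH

Step 1 — Angular frequency: ω = 2π·f = 2π·233 = 1464 rad/s.
Step 2 — Component impedances:
  Z1: Z = jωL = j·1464·0.00839 = 0 + j12.28 Ω
  Z2: Z = R = 265 Ω
  Z3: Z = jωL = j·1464·0.002 = 0 + j2.928 Ω
Step 3 — With the output port shorted to ground, the output series arm Z2 runs from the junction to ground; the shunt arm Z3 also runs from the junction to ground. They appear in parallel: Z3 || Z2 = 0.03235 + j2.928 Ω.
Step 4 — Series with input arm Z1: Z_in = Z1 + (Z3 || Z2) = 0.03235 + j15.21 Ω = 15.21∠89.9° Ω.
Step 5 — Power factor: PF = cos(φ) = Re(Z)/|Z| = 0.03235/15.21 = 0.002127.
Step 6 — Type: Im(Z) = 15.21 ⇒ lagging (phase φ = 89.9°).

PF = 0.002127 (lagging, φ = 89.9°)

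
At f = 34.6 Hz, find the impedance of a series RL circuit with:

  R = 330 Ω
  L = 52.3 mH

Step 1 — Angular frequency: ω = 2π·f = 2π·34.6 = 217.4 rad/s.
Step 2 — Component impedances:
  R: Z = R = 330 Ω
  L: Z = jωL = j·217.4·0.0523 = 0 + j11.37 Ω
Step 3 — Series combination: Z_total = R + L = 330 + j11.37 Ω = 330.2∠2.0° Ω.

Z = 330 + j11.37 Ω = 330.2∠2.0° Ω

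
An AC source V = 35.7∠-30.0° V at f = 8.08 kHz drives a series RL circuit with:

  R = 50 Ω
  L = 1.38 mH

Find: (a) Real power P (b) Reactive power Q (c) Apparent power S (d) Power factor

Step 1 — Angular frequency: ω = 2π·f = 2π·8080 = 5.077e+04 rad/s.
Step 2 — Component impedances:
  R: Z = R = 50 Ω
  L: Z = jωL = j·5.077e+04·0.00138 = 0 + j70.06 Ω
Step 3 — Series combination: Z_total = R + L = 50 + j70.06 Ω = 86.07∠54.5° Ω.
Step 4 — Source phasor: V = 35.7∠-30.0° V = 30.92 - j17.85 V.
Step 5 — Current: I = V / Z = 0.03986 - j0.4128 A = 0.4148∠-84.5° A.
Step 6 — Complex power: S = V·I* = 8.602 + j12.05 VA.
Step 7 — Real power: P = Re(S) = 8.602 W.
Step 8 — Reactive power: Q = Im(S) = 12.05 VAR.
Step 9 — Apparent power: |S| = 14.81 VA.
Step 10 — Power factor: PF = P/|S| = 0.5809 (lagging).

(a) P = 8.602 W  (b) Q = 12.05 VAR  (c) S = 14.81 VA  (d) PF = 0.5809 (lagging)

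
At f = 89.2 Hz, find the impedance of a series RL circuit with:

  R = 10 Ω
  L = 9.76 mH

Step 1 — Angular frequency: ω = 2π·f = 2π·89.2 = 560.5 rad/s.
Step 2 — Component impedances:
  R: Z = R = 10 Ω
  L: Z = jωL = j·560.5·0.00976 = 0 + j5.47 Ω
Step 3 — Series combination: Z_total = R + L = 10 + j5.47 Ω = 11.4∠28.7° Ω.

Z = 10 + j5.47 Ω = 11.4∠28.7° Ω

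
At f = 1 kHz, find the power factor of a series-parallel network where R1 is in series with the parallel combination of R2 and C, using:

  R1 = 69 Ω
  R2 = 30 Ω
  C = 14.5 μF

Step 1 — Angular frequency: ω = 2π·f = 2π·1000 = 6283 rad/s.
Step 2 — Component impedances:
  R1: Z = R = 69 Ω
  R2: Z = R = 30 Ω
  C: Z = 1/(jωC) = -j/(ω·C) = 0 - j10.98 Ω
Step 3 — Parallel branch: R2 || C = 1/(1/R2 + 1/C) = 3.542 - j9.68 Ω.
Step 4 — Series with R1: Z_total = R1 + (R2 || C) = 72.54 - j9.68 Ω = 73.18∠-7.6° Ω.
Step 5 — Power factor: PF = cos(φ) = Re(Z)/|Z| = 72.542/73.185 = 0.9912.
Step 6 — Type: Im(Z) = -9.68 ⇒ leading (phase φ = -7.6°).

PF = 0.9912 (leading, φ = -7.6°)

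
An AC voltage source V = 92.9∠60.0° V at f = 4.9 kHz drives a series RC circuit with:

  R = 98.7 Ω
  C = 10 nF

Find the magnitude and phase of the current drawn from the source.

Step 1 — Angular frequency: ω = 2π·f = 2π·4900 = 3.079e+04 rad/s.
Step 2 — Component impedances:
  R: Z = R = 98.7 Ω
  C: Z = 1/(jωC) = -j/(ω·C) = 0 - j3248 Ω
Step 3 — Series combination: Z_total = R + C = 98.7 - j3248 Ω = 3250∠-88.3° Ω.
Step 4 — Source phasor: V = 92.9∠60.0° V = 46.45 + j80.45 V.
Step 5 — Ohm's law: I = V / Z_total = (46.45 + j80.45) / (98.7 - j3248) = -0.02431 + j0.01504 A.
Step 6 — Convert to polar: |I| = 0.02859 A, ∠I = 148.3°.

I = 0.02859∠148.3° A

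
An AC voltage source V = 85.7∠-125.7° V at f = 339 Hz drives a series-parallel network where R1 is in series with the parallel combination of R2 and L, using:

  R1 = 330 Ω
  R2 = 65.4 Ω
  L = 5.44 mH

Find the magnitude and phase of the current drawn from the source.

Step 1 — Angular frequency: ω = 2π·f = 2π·339 = 2130 rad/s.
Step 2 — Component impedances:
  R1: Z = R = 330 Ω
  R2: Z = R = 65.4 Ω
  L: Z = jωL = j·2130·0.00544 = 0 + j11.59 Ω
Step 3 — Parallel branch: R2 || L = 1/(1/R2 + 1/L) = 1.99 + j11.23 Ω.
Step 4 — Series with R1: Z_total = R1 + (R2 || L) = 332 + j11.23 Ω = 332.2∠1.9° Ω.
Step 5 — Source phasor: V = 85.7∠-125.7° V = -50.01 - j69.6 V.
Step 6 — Ohm's law: I = V / Z_total = (-50.01 - j69.6) / (332 + j11.23) = -0.1575 - j0.2043 A.
Step 7 — Convert to polar: |I| = 0.258 A, ∠I = -127.6°.

I = 0.258∠-127.6° A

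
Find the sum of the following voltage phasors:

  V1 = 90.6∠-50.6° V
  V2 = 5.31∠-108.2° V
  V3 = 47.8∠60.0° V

Step 1 — Convert each phasor to rectangular form:
  V1 = 90.6·(cos(-50.6°) + j·sin(-50.6°)) = 57.51 - j70.01 V
  V2 = 5.31·(cos(-108.2°) + j·sin(-108.2°)) = -1.658 - j5.044 V
  V3 = 47.8·(cos(60.0°) + j·sin(60.0°)) = 23.9 + j41.4 V
Step 2 — Sum components: V_total = 79.75 - j33.66 V.
Step 3 — Convert to polar: |V_total| = 86.56 V, ∠V_total = -22.9°.

V_total = 86.56∠-22.9° V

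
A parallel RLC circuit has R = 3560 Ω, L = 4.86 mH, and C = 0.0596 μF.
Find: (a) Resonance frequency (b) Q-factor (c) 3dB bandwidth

Step 1 — Resonance: ω₀ = 1/√(LC) = 1/√(0.00486·5.96e-08) = 5.876e+04 rad/s.
Step 2 — f₀ = ω₀/(2π) = 9351 Hz.
Step 3 — Parallel Q: Q = R/(ω₀L) = 3560/(5.876e+04·0.00486) = 12.47.
Step 4 — Bandwidth: Δω = ω₀/Q = 4713 rad/s; BW = Δω/(2π) = 750.1 Hz.

(a) f₀ = 9351 Hz  (b) Q = 12.47  (c) BW = 750.1 Hz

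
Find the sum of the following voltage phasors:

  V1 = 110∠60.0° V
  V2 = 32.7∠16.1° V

Step 1 — Convert each phasor to rectangular form:
  V1 = 110·(cos(60.0°) + j·sin(60.0°)) = 55 + j95.26 V
  V2 = 32.7·(cos(16.1°) + j·sin(16.1°)) = 31.42 + j9.068 V
Step 2 — Sum components: V_total = 86.42 + j104.3 V.
Step 3 — Convert to polar: |V_total| = 135.5 V, ∠V_total = 50.4°.

V_total = 135.5∠50.4° V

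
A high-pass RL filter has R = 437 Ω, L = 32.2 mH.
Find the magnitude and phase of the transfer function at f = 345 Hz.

Step 1 — Angular frequency: ω = 2π·345 = 2168 rad/s.
Step 2 — Transfer function: H(jω) = jωL/(R + jωL).
Step 3 — Numerator jωL = j·69.8; denominator R + jωL = 437 + j69.8.
Step 4 — H = 0.02488 + j0.1558.
Step 5 — Magnitude: |H| = 0.1577 (-16.0 dB); phase: φ = 80.9°.

|H| = 0.1577 (-16.0 dB), φ = 80.9°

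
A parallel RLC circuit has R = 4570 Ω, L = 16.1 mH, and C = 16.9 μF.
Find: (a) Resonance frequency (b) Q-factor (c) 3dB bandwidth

Step 1 — Resonance: ω₀ = 1/√(LC) = 1/√(0.0161·1.69e-05) = 1917 rad/s.
Step 2 — f₀ = ω₀/(2π) = 305.1 Hz.
Step 3 — Parallel Q: Q = R/(ω₀L) = 4570/(1917·0.0161) = 148.1.
Step 4 — Bandwidth: Δω = ω₀/Q = 12.95 rad/s; BW = Δω/(2π) = 2.061 Hz.

(a) f₀ = 305.1 Hz  (b) Q = 148.1  (c) BW = 2.061 Hz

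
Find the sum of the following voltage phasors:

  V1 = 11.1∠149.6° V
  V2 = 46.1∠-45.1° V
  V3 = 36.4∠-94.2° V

Step 1 — Convert each phasor to rectangular form:
  V1 = 11.1·(cos(149.6°) + j·sin(149.6°)) = -9.574 + j5.617 V
  V2 = 46.1·(cos(-45.1°) + j·sin(-45.1°)) = 32.54 - j32.65 V
  V3 = 36.4·(cos(-94.2°) + j·sin(-94.2°)) = -2.666 - j36.3 V
Step 2 — Sum components: V_total = 20.3 - j63.34 V.
Step 3 — Convert to polar: |V_total| = 66.51 V, ∠V_total = -72.2°.

V_total = 66.51∠-72.2° V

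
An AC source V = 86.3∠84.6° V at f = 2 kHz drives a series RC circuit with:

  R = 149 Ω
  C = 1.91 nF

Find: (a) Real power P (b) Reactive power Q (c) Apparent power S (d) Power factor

Step 1 — Angular frequency: ω = 2π·f = 2π·2000 = 1.257e+04 rad/s.
Step 2 — Component impedances:
  R: Z = R = 149 Ω
  C: Z = 1/(jωC) = -j/(ω·C) = 0 - j4.166e+04 Ω
Step 3 — Series combination: Z_total = R + C = 149 - j4.166e+04 Ω = 4.166e+04∠-89.8° Ω.
Step 4 — Source phasor: V = 86.3∠84.6° V = 8.122 + j85.92 V.
Step 5 — Current: I = V / Z = -0.002061 + j0.0002023 A = 0.002071∠174.4° A.
Step 6 — Complex power: S = V·I* = 0.0006393 - j0.1788 VA.
Step 7 — Real power: P = Re(S) = 0.0006393 W.
Step 8 — Reactive power: Q = Im(S) = -0.1788 VAR.
Step 9 — Apparent power: |S| = 0.1788 VA.
Step 10 — Power factor: PF = P/|S| = 0.003576 (leading).

(a) P = 0.0006393 W  (b) Q = -0.1788 VAR  (c) S = 0.1788 VA  (d) PF = 0.003576 (leading)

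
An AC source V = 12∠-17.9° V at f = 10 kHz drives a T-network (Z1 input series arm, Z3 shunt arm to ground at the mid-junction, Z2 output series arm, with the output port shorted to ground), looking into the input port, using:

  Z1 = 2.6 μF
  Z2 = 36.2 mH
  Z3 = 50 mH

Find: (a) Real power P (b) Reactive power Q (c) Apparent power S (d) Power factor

Step 1 — Angular frequency: ω = 2π·f = 2π·1e+04 = 6.283e+04 rad/s.
Step 2 — Component impedances:
  Z1: Z = 1/(jωC) = -j/(ω·C) = 0 - j6.121 Ω
  Z2: Z = jωL = j·6.283e+04·0.0362 = 0 + j2275 Ω
  Z3: Z = jωL = j·6.283e+04·0.05 = 0 + j3142 Ω
Step 3 — With the output port shorted to ground, the output series arm Z2 runs from the junction to ground; the shunt arm Z3 also runs from the junction to ground. They appear in parallel: Z3 || Z2 = 0 + j1319 Ω.
Step 4 — Series with input arm Z1: Z_in = Z1 + (Z3 || Z2) = 0 + j1313 Ω = 1313∠90.0° Ω.
Step 5 — Source phasor: V = 12∠-17.9° V = 11.42 - j3.688 V.
Step 6 — Current: I = V / Z = -0.002809 - j0.008696 A = 0.009138∠-107.9° A.
Step 7 — Complex power: S = V·I* = 0 + j0.1097 VA.
Step 8 — Real power: P = Re(S) = 0 W.
Step 9 — Reactive power: Q = Im(S) = 0.1097 VAR.
Step 10 — Apparent power: |S| = 0.1097 VA.
Step 11 — Power factor: PF = P/|S| = 0 (lagging).

(a) P = 0 W  (b) Q = 0.1097 VAR  (c) S = 0.1097 VA  (d) PF = 0 (lagging)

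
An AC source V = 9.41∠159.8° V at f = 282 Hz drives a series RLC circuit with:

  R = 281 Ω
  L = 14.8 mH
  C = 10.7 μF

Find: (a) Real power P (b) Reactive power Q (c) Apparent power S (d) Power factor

Step 1 — Angular frequency: ω = 2π·f = 2π·282 = 1772 rad/s.
Step 2 — Component impedances:
  R: Z = R = 281 Ω
  L: Z = jωL = j·1772·0.0148 = 0 + j26.22 Ω
  C: Z = 1/(jωC) = -j/(ω·C) = 0 - j52.75 Ω
Step 3 — Series combination: Z_total = R + L + C = 281 - j26.52 Ω = 282.2∠-5.4° Ω.
Step 4 — Source phasor: V = 9.41∠159.8° V = -8.831 + j3.249 V.
Step 5 — Current: I = V / Z = -0.03223 + j0.008521 A = 0.03334∠165.2° A.
Step 6 — Complex power: S = V·I* = 0.3123 - j0.02948 VA.
Step 7 — Real power: P = Re(S) = 0.3123 W.
Step 8 — Reactive power: Q = Im(S) = -0.02948 VAR.
Step 9 — Apparent power: |S| = 0.3137 VA.
Step 10 — Power factor: PF = P/|S| = 0.9956 (leading).

(a) P = 0.3123 W  (b) Q = -0.02948 VAR  (c) S = 0.3137 VA  (d) PF = 0.9956 (leading)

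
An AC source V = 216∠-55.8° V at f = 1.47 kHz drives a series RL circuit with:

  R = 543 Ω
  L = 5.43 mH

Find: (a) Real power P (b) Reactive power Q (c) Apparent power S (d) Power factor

Step 1 — Angular frequency: ω = 2π·f = 2π·1470 = 9236 rad/s.
Step 2 — Component impedances:
  R: Z = R = 543 Ω
  L: Z = jωL = j·9236·0.00543 = 0 + j50.15 Ω
Step 3 — Series combination: Z_total = R + L = 543 + j50.15 Ω = 545.3∠5.3° Ω.
Step 4 — Source phasor: V = 216∠-55.8° V = 121.4 - j178.6 V.
Step 5 — Current: I = V / Z = 0.1916 - j0.3467 A = 0.3961∠-61.1° A.
Step 6 — Complex power: S = V·I* = 85.2 + j7.869 VA.
Step 7 — Real power: P = Re(S) = 85.2 W.
Step 8 — Reactive power: Q = Im(S) = 7.869 VAR.
Step 9 — Apparent power: |S| = 85.56 VA.
Step 10 — Power factor: PF = P/|S| = 0.9958 (lagging).

(a) P = 85.2 W  (b) Q = 7.869 VAR  (c) S = 85.56 VA  (d) PF = 0.9958 (lagging)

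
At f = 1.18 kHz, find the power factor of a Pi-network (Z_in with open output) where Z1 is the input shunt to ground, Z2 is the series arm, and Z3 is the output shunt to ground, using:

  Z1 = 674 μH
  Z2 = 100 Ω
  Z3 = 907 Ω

Step 1 — Angular frequency: ω = 2π·f = 2π·1180 = 7414 rad/s.
Step 2 — Component impedances:
  Z1: Z = jωL = j·7414·0.000674 = 0 + j4.997 Ω
  Z2: Z = R = 100 Ω
  Z3: Z = R = 907 Ω
Step 3 — With open output, the series arm Z2 and the output shunt Z3 appear in series to ground: Z2 + Z3 = 1007 Ω.
Step 4 — Parallel with input shunt Z1: Z_in = Z1 || (Z2 + Z3) = 0.0248 + j4.997 Ω = 4.997∠89.7° Ω.
Step 5 — Power factor: PF = cos(φ) = Re(Z)/|Z| = 0.024797/4.9971 = 0.004962.
Step 6 — Type: Im(Z) = 4.997 ⇒ lagging (phase φ = 89.7°).

PF = 0.004962 (lagging, φ = 89.7°)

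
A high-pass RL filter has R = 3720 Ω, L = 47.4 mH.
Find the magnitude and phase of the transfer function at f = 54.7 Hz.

Step 1 — Angular frequency: ω = 2π·54.7 = 343.7 rad/s.
Step 2 — Transfer function: H(jω) = jωL/(R + jωL).
Step 3 — Numerator jωL = j·16.29; denominator R + jωL = 3720 + j16.29.
Step 4 — H = 1.918e-05 + j0.004379.
Step 5 — Magnitude: |H| = 0.004379 (-47.2 dB); phase: φ = 89.7°.

|H| = 0.004379 (-47.2 dB), φ = 89.7°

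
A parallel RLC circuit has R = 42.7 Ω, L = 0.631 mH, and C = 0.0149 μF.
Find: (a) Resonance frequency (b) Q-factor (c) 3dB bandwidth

Step 1 — Resonance: ω₀ = 1/√(LC) = 1/√(0.000631·1.49e-08) = 3.261e+05 rad/s.
Step 2 — f₀ = ω₀/(2π) = 5.191e+04 Hz.
Step 3 — Parallel Q: Q = R/(ω₀L) = 42.7/(3.261e+05·0.000631) = 0.2075.
Step 4 — Bandwidth: Δω = ω₀/Q = 1.572e+06 rad/s; BW = Δω/(2π) = 2.502e+05 Hz.

(a) f₀ = 5.191e+04 Hz  (b) Q = 0.2075  (c) BW = 2.502e+05 Hz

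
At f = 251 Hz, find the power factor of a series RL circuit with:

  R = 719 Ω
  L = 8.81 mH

Step 1 — Angular frequency: ω = 2π·f = 2π·251 = 1577 rad/s.
Step 2 — Component impedances:
  R: Z = R = 719 Ω
  L: Z = jωL = j·1577·0.00881 = 0 + j13.89 Ω
Step 3 — Series combination: Z_total = R + L = 719 + j13.89 Ω = 719.1∠1.1° Ω.
Step 4 — Power factor: PF = cos(φ) = Re(Z)/|Z| = 719/719.13 = 0.9998.
Step 5 — Type: Im(Z) = 13.89 ⇒ lagging (phase φ = 1.1°).

PF = 0.9998 (lagging, φ = 1.1°)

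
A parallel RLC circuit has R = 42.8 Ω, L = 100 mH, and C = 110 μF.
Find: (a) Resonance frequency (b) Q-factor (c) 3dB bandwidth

Step 1 — Resonance: ω₀ = 1/√(LC) = 1/√(0.1·0.00011) = 301.5 rad/s.
Step 2 — f₀ = ω₀/(2π) = 47.99 Hz.
Step 3 — Parallel Q: Q = R/(ω₀L) = 42.8/(301.5·0.1) = 1.42.
Step 4 — Bandwidth: Δω = ω₀/Q = 212.4 rad/s; BW = Δω/(2π) = 33.81 Hz.

(a) f₀ = 47.99 Hz  (b) Q = 1.42  (c) BW = 33.81 Hz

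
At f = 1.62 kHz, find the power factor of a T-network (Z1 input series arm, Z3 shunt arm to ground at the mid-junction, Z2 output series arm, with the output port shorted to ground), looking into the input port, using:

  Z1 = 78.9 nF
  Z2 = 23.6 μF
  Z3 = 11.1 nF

Step 1 — Angular frequency: ω = 2π·f = 2π·1620 = 1.018e+04 rad/s.
Step 2 — Component impedances:
  Z1: Z = 1/(jωC) = -j/(ω·C) = 0 - j1245 Ω
  Z2: Z = 1/(jωC) = -j/(ω·C) = 0 - j4.163 Ω
  Z3: Z = 1/(jωC) = -j/(ω·C) = 0 - j8851 Ω
Step 3 — With the output port shorted to ground, the output series arm Z2 runs from the junction to ground; the shunt arm Z3 also runs from the junction to ground. They appear in parallel: Z3 || Z2 = 0 - j4.161 Ω.
Step 4 — Series with input arm Z1: Z_in = Z1 + (Z3 || Z2) = 0 - j1249 Ω = 1249∠-90.0° Ω.
Step 5 — Power factor: PF = cos(φ) = Re(Z)/|Z| = 0/1249 = 0.
Step 6 — Type: Im(Z) = -1249 ⇒ leading (phase φ = -90.0°).

PF = 0 (leading, φ = -90.0°)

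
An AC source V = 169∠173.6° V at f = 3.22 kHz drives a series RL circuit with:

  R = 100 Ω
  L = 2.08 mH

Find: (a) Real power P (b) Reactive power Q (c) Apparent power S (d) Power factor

Step 1 — Angular frequency: ω = 2π·f = 2π·3220 = 2.023e+04 rad/s.
Step 2 — Component impedances:
  R: Z = R = 100 Ω
  L: Z = jωL = j·2.023e+04·0.00208 = 0 + j42.08 Ω
Step 3 — Series combination: Z_total = R + L = 100 + j42.08 Ω = 108.5∠22.8° Ω.
Step 4 — Source phasor: V = 169∠173.6° V = -167.9 + j18.84 V.
Step 5 — Current: I = V / Z = -1.359 + j0.7605 A = 1.558∠150.8° A.
Step 6 — Complex power: S = V·I* = 242.6 + j102.1 VA.
Step 7 — Real power: P = Re(S) = 242.6 W.
Step 8 — Reactive power: Q = Im(S) = 102.1 VAR.
Step 9 — Apparent power: |S| = 263.2 VA.
Step 10 — Power factor: PF = P/|S| = 0.9217 (lagging).

(a) P = 242.6 W  (b) Q = 102.1 VAR  (c) S = 263.2 VA  (d) PF = 0.9217 (lagging)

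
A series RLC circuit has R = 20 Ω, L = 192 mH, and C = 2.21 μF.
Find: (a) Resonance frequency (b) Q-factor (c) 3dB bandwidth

Step 1 — Resonance condition Im(Z)=0 gives ω₀ = 1/√(LC).
Step 2 — ω₀ = 1/√(0.192·2.21e-06) = 1535 rad/s.
Step 3 — f₀ = ω₀/(2π) = 244.3 Hz.
Step 4 — Series Q: Q = ω₀L/R = 1535·0.192/20 = 14.74.
Step 5 — 3dB bandwidth: Δω = ω₀/Q = 104.2 rad/s; BW = Δω/(2π) = 16.58 Hz.

(a) f₀ = 244.3 Hz  (b) Q = 14.74  (c) BW = 16.58 Hz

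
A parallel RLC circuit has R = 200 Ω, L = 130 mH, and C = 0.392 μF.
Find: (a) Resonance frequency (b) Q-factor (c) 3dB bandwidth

Step 1 — Resonance: ω₀ = 1/√(LC) = 1/√(0.13·3.92e-07) = 4430 rad/s.
Step 2 — f₀ = ω₀/(2π) = 705 Hz.
Step 3 — Parallel Q: Q = R/(ω₀L) = 200/(4430·0.13) = 0.3473.
Step 4 — Bandwidth: Δω = ω₀/Q = 1.276e+04 rad/s; BW = Δω/(2π) = 2030 Hz.

(a) f₀ = 705 Hz  (b) Q = 0.3473  (c) BW = 2030 Hz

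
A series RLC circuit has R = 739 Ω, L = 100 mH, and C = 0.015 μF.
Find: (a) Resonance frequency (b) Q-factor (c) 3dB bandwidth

Step 1 — Resonance: ω₀ = 1/√(LC) = 1/√(0.1·1.5e-08) = 2.582e+04 rad/s.
Step 2 — f₀ = ω₀/(2π) = 4109 Hz.
Step 3 — Series Q: Q = ω₀L/R = 2.582e+04·0.1/739 = 3.494.
Step 4 — Bandwidth: Δω = ω₀/Q = 7390 rad/s; BW = Δω/(2π) = 1176 Hz.

(a) f₀ = 4109 Hz  (b) Q = 3.494  (c) BW = 1176 Hz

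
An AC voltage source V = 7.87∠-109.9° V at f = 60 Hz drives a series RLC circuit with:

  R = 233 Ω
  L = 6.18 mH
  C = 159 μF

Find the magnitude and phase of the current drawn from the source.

Step 1 — Angular frequency: ω = 2π·f = 2π·60 = 377 rad/s.
Step 2 — Component impedances:
  R: Z = R = 233 Ω
  L: Z = jωL = j·377·0.00618 = 0 + j2.33 Ω
  C: Z = 1/(jωC) = -j/(ω·C) = 0 - j16.68 Ω
Step 3 — Series combination: Z_total = R + L + C = 233 - j14.35 Ω = 233.4∠-3.5° Ω.
Step 4 — Source phasor: V = 7.87∠-109.9° V = -2.679 - j7.4 V.
Step 5 — Ohm's law: I = V / Z_total = (-2.679 - j7.4) / (233 - j14.35) = -0.009504 - j0.03235 A.
Step 6 — Convert to polar: |I| = 0.03371 A, ∠I = -106.4°.

I = 0.03371∠-106.4° A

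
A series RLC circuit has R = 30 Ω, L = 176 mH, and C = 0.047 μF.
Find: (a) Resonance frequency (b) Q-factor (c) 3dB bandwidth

Step 1 — Resonance condition Im(Z)=0 gives ω₀ = 1/√(LC).
Step 2 — ω₀ = 1/√(0.176·4.7e-08) = 1.099e+04 rad/s.
Step 3 — f₀ = ω₀/(2π) = 1750 Hz.
Step 4 — Series Q: Q = ω₀L/R = 1.099e+04·0.176/30 = 64.5.
Step 5 — 3dB bandwidth: Δω = ω₀/Q = 170.5 rad/s; BW = Δω/(2π) = 27.13 Hz.

(a) f₀ = 1750 Hz  (b) Q = 64.5  (c) BW = 27.13 Hz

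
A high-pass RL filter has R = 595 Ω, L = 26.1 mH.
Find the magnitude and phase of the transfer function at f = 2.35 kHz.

Step 1 — Angular frequency: ω = 2π·2350 = 1.477e+04 rad/s.
Step 2 — Transfer function: H(jω) = jωL/(R + jωL).
Step 3 — Numerator jωL = j·385.4; denominator R + jωL = 595 + j385.4.
Step 4 — H = 0.2955 + j0.4563.
Step 5 — Magnitude: |H| = 0.5436 (-5.3 dB); phase: φ = 57.1°.

|H| = 0.5436 (-5.3 dB), φ = 57.1°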